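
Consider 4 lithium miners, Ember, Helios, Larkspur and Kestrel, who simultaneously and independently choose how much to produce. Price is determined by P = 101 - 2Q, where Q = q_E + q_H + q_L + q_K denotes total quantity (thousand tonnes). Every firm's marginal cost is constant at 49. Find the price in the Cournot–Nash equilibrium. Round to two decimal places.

A representative firm's profit is π_i = q_i(101 - 2Q) - 49q_i.
First-order condition (treating rivals' output as given): 52 - 4q_i - 2·Σ_{j≠i} q_j = 0.
With identical firms every q_j equals q_i, so Σ_{j≠i} q_j = 3q_i and 52 = 10q_i, giving q_i = 26/5.
Total output Q = 104/5, so price P = 101 - 2·(104/5) = 297/5.

59.40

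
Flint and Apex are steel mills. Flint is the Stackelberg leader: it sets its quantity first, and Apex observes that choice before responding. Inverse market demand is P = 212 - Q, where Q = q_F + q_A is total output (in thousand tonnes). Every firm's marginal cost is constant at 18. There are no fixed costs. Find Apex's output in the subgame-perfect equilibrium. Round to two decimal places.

The follower Apex best-responds to any q_F: π_A = (212 - Q)q_A - 18q_A.
Setting the follower's marginal profit to zero, 194 - q_F - 2q_A = 0, i.e. q_A = (194 - q_F)/2.
Flint substitutes q_A(q_F) into its own profit: π_F = q_F(212 - q_F - (194 - q_F)/2) - 18q_F = (115 - (1/2)q_F)q_F - 18q_F.
Leader FOC: 97 - q_F = 0, so q_F = 97.
Then q_A = (194 - 97)/2 = 97/2.

48.50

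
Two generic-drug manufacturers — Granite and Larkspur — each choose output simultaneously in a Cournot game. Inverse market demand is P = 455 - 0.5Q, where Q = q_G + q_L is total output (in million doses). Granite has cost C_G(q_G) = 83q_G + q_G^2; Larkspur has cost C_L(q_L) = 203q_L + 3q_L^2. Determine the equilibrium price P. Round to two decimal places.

Granite's profit: π_G = (455 - 0.5Q)q_G - (83q_G + q_G²). Setting ∂π_G/∂q_G = 0: 372 - 3q_G - (1/2)(q_L) = 0.
Larkspur's profit: π_L = (455 - 0.5Q)q_L - (203q_L + 3q_L²). Setting ∂π_L/∂q_L = 0: 252 - 7q_L - (1/2)(q_G) = 0.
Rearranging gives the reaction functions q_G = (372 - (1/2)q_L)/3 and q_L = (252 - (1/2)q_G)/7.
Solving the pair: q_G = 119.4217, q_L = 27.4699.
Total output Q = 146.8916, so price P = 455 - (1/2)·146.8916 = 381.5542.

381.55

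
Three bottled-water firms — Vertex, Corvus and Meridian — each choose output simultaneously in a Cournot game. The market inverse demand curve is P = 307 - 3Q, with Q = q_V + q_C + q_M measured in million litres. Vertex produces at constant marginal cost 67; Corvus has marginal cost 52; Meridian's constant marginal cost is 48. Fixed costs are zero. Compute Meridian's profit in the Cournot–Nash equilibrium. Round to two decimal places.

1656.75

Vertex's profit: π_V = (307 - 3Q)q_V - (67q_V). Setting ∂π_V/∂q_V = 0: 240 - 6q_V - 3(q_C + q_M) = 0.
Corvus's first-order condition: 255 - 6q_C - 3(q_V + q_M) = 0.
Meridian's first-order condition: 259 - 6q_M - 3(q_V + q_C) = 0.
Summing all 3 equations gives 754 − 12Q = 0, hence Q = 377/6.
Back-substituting: q_V = (240 − 377/2)/3 = 103/6, q_C = (255 − 377/2)/3 = 133/6, q_M = (259 − 377/2)/3 = 47/2.
Price P = 307 - 3·(377/6) = 237/2.
Meridian's profit: (237/2 - 48)·(47/2) = 1656.7500.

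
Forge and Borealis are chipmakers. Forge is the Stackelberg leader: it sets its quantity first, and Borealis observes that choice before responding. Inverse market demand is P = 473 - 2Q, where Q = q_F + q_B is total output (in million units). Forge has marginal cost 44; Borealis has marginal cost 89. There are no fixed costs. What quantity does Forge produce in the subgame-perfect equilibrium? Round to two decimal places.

The follower Borealis best-responds to any q_F: π_B = (473 - 2Q)q_B - 89q_B.
Setting the follower's marginal profit to zero, 384 - 2q_F - 4q_B = 0, i.e. q_B = (384 - 2q_F)/4.
The leader anticipates this reaction. Substituting into P = 473 - 2Q gives P = 281 - q_F, so π_F = (281 - q_F)q_F - 44q_F.
Maximising: ∂π_F/∂q_F = 237 - 2q_F = 0, giving q_F = 237/2.
Then q_B = (384 - 2·(237/2))/4 = 147/4.

118.50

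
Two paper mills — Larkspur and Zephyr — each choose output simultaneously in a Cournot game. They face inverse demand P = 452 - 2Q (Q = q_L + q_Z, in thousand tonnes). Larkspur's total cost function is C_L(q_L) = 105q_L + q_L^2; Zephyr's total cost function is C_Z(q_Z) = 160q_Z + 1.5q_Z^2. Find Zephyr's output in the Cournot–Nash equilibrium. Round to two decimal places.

Larkspur's profit: π_L = (452 - 2Q)q_L - (105q_L + q_L²). Setting ∂π_L/∂q_L = 0: 347 - 6q_L - 2(q_Z) = 0.
Zephyr's profit: π_Z = (452 - 2Q)q_Z - (160q_Z + (3/2)q_Z²). Setting ∂π_Z/∂q_Z = 0: 292 - 7q_Z - 2(q_L) = 0.
Rearranging gives the reaction functions q_L = (347 - 2q_Z)/6 and q_Z = (292 - 2q_L)/7.
Solving the pair: q_L = 1845/38, q_Z = 529/19.

27.84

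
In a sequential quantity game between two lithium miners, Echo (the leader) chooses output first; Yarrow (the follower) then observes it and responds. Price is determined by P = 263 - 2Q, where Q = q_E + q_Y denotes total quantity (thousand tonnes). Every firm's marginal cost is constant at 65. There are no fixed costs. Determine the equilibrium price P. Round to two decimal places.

Solve by backward induction. Given q_E, the follower Yarrow maximises π_Y = (263 - 2q_E - 2q_Y)q_Y - 65q_Y.
∂π_Y/∂q_Y = 198 - 2q_E - 4q_Y = 0 gives the reaction function q_Y = (198 - 2q_E)/4.
The leader anticipates this reaction. Substituting into P = 263 - 2Q gives P = 164 - q_E, so π_E = (164 - q_E)q_E - 65q_E.
Leader FOC: 99 - 2q_E = 0, so q_E = 99/2.
Then q_Y = (198 - 2·(99/2))/4 = 99/4.
Total output Q = 297/4, so price P = 263 - 2·(297/4) = 229/2.

114.50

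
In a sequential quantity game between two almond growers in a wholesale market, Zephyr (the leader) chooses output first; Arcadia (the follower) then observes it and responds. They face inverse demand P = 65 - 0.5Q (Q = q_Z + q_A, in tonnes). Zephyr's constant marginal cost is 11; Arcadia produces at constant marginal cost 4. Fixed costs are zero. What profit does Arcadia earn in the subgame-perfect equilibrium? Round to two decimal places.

703.13

Solve by backward induction. Given q_Z, the follower Arcadia maximises π_A = (65 - (1/2)q_Z - (1/2)q_A)q_A - 4q_A.
Setting the follower's marginal profit to zero, 61 - (1/2)q_Z - q_A = 0, i.e. q_A = (61 - (1/2)q_Z).
Zephyr substitutes q_A(q_Z) into its own profit: π_Z = q_Z(65 - (1/2)q_Z - (61 - (1/2)q_Z)/2) - 11q_Z = (69/2 - (1/4)q_Z)q_Z - 11q_Z.
Maximising: ∂π_Z/∂q_Z = 47/2 - (1/2)q_Z = 0, giving q_Z = 47.
Then q_A = (61 - (1/2)·47) = 75/2.
Price P = 65 - (1/2)·(169/2) = 91/4.
Arcadia's profit: (91/4 - 4)·(75/2) = 703.1250.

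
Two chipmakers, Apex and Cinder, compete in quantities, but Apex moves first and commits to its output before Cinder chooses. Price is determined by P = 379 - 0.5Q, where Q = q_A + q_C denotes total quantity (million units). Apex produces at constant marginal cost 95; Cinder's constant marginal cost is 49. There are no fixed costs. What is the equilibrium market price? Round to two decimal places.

Solve by backward induction. Given q_A, the follower Cinder maximises π_C = (379 - (1/2)q_A - (1/2)q_C)q_C - 49q_C.
Follower FOC: 330 - (1/2)q_A - q_C = 0, so q_C(q_A) = (330 - (1/2)q_A).
The leader anticipates this reaction. Substituting into P = 379 - 0.5Q gives P = 214 - (1/4)q_A, so π_A = (214 - (1/4)q_A)q_A - 95q_A.
The leader's first-order condition 119 - (1/2)q_A = 0 yields q_A = 238.
Then q_C = (330 - (1/2)·238) = 211.
Total output Q = 449, so price P = 379 - (1/2)·449 = 309/2.

154.50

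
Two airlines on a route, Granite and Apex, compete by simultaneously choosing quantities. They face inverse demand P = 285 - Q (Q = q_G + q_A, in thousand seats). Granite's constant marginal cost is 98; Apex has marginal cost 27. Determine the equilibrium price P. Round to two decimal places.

136.67

Granite's profit: π_G = (285 - Q)q_G - (98q_G). Setting ∂π_G/∂q_G = 0: 187 - 2q_G - (q_A) = 0.
Apex's profit: π_A = (285 - Q)q_A - (27q_A). Setting ∂π_A/∂q_A = 0: 258 - 2q_A - (q_G) = 0.
So q_G = (187 - q_A)/2 and q_A = (258 - q_G)/2.
Solving the pair: q_G = 116/3, q_A = 329/3.
Total output Q = 445/3, so price P = 285 - 445/3 = 410/3.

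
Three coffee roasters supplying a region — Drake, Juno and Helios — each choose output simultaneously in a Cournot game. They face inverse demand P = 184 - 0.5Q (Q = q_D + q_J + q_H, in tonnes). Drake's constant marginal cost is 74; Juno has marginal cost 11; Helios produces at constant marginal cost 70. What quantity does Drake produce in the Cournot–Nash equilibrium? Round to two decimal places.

Drake's profit: π_D = (184 - 0.5Q)q_D - (74q_D). Setting ∂π_D/∂q_D = 0: 110 - q_D - (1/2)(q_J + q_H) = 0.
Juno's first-order condition: 173 - q_J - (1/2)(q_D + q_H) = 0.
Helios's first-order condition: 114 - q_H - (1/2)(q_D + q_J) = 0.
Summing all 3 equations gives 397 − 2Q = 0, hence Q = 397/2.
Back-substituting: q_D = (110 − 397/4)/(1/2) = 43/2, q_J = (173 − 397/4)/(1/2) = 295/2, q_H = (114 − 397/4)/(1/2) = 59/2.

21.50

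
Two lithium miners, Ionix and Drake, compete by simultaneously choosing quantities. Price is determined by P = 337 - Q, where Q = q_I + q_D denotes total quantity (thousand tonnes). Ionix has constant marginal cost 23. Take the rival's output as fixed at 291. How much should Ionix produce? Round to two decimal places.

11.50

With the rival's output fixed at 291, Ionix's profit is π_I = (337 - 291 - q_I)q_I - (23q_I) = (46 - q_I)q_I - (23q_I).
∂π_I/∂q_I = 23 - 2q_I = 0, so q_I = 23/2.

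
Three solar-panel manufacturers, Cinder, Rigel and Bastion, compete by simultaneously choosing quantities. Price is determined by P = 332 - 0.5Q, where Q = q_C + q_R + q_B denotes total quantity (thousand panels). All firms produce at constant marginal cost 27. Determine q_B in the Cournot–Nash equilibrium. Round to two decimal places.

152.50

Each firm earns π_i = (332 - 0.5Q)q_i - 27q_i.
Setting ∂π_i/∂q_i = 0 with rivals' quantities fixed: 305 - q_i - (1/2)·Σ_{j≠i} q_j = 0.
With identical firms every q_j equals q_i, so Σ_{j≠i} q_j = 2q_i and 305 = 2q_i, giving q_i = 305/2.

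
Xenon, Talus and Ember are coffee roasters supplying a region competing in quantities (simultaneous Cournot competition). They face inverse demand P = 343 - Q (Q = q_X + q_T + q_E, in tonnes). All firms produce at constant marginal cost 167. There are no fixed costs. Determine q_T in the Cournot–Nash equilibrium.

44

A representative firm's profit is π_i = q_i(343 - Q) - 167q_i.
First-order condition (treating rivals' output as given): 176 - 2q_i - Σ_{j≠i} q_j = 0.
By symmetry each firm produces the same amount; substituting Σ_{j≠i} q_j = 2q_i yields q_i = 176/4 = 44.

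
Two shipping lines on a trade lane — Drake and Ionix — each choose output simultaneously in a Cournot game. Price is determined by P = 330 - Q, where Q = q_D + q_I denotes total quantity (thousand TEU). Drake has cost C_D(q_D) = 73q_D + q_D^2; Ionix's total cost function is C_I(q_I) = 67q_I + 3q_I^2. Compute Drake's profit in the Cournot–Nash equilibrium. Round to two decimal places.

Drake's profit: π_D = (330 - Q)q_D - (73q_D + q_D²). Setting ∂π_D/∂q_D = 0: 257 - 4q_D - (q_I) = 0.
Ionix's first-order condition: 263 - 8q_I - (q_D) = 0.
Best responses: q_D = (257 - q_I)/4, q_I = (263 - q_D)/8.
Substituting one into the other gives q_D = 1793/31 and q_I = 795/31.
Price P = 330 - 83.4839 = 246.5161.
Drake's profit: 246.5161·(1793/31) - 73·(1793/31) - (1793/31)² = 6690.6327.

6690.63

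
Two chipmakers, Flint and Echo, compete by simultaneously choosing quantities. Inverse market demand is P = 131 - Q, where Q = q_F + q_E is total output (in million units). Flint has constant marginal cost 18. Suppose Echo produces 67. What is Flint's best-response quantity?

23

With the rival's output fixed at 67, Flint's profit is π_F = (131 - 67 - q_F)q_F - (18q_F) = (64 - q_F)q_F - (18q_F).
∂π_F/∂q_F = 46 - 2q_F = 0, so q_F = 23.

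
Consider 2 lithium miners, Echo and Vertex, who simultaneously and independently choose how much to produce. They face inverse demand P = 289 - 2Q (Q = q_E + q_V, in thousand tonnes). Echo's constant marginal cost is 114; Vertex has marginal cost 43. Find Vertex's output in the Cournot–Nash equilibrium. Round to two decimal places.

52.83

Echo's profit: π_E = (289 - 2Q)q_E - (114q_E). Setting ∂π_E/∂q_E = 0: 175 - 4q_E - 2(q_V) = 0.
Vertex's profit: π_V = (289 - 2Q)q_V - (43q_V). Setting ∂π_V/∂q_V = 0: 246 - 4q_V - 2(q_E) = 0.
Rearranging gives the reaction functions q_E = (175 - 2q_V)/4 and q_V = (246 - 2q_E)/4.
Solving the pair: q_E = 52/3, q_V = 317/6.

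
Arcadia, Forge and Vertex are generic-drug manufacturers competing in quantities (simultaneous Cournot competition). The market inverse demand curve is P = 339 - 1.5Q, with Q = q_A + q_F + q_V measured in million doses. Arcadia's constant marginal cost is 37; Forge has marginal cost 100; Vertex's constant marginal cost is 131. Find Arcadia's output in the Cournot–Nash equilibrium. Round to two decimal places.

Arcadia's profit: π_A = (339 - 1.5Q)q_A - (37q_A). Setting ∂π_A/∂q_A = 0: 302 - 3q_A - (3/2)(q_F + q_V) = 0.
Forge's profit: π_F = (339 - 1.5Q)q_F - (100q_F). Setting ∂π_F/∂q_F = 0: 239 - 3q_F - (3/2)(q_A + q_V) = 0.
Vertex's profit: π_V = (339 - 1.5Q)q_V - (131q_V). Setting ∂π_V/∂q_V = 0: 208 - 3q_V - (3/2)(q_A + q_F) = 0.
Adding the 3 first-order conditions: 749 − 6Q = 0, so Q = 749/6.
Back-substituting: q_A = (302 − 749/4)/(3/2) = 153/2, q_F = (239 − 749/4)/(3/2) = 69/2, q_V = (208 − 749/4)/(3/2) = 83/6.

76.50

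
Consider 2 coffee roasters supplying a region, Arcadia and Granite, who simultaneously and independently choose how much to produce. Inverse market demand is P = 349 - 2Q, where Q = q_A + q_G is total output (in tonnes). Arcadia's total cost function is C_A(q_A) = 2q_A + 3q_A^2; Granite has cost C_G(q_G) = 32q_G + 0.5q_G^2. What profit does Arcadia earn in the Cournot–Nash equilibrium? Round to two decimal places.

2864.37

Arcadia's profit: π_A = (349 - 2Q)q_A - (2q_A + 3q_A²). Setting ∂π_A/∂q_A = 0: 347 - 10q_A - 2(q_G) = 0.
Granite's first-order condition: 317 - 5q_G - 2(q_A) = 0.
Best responses: q_A = (347 - 2q_G)/10, q_G = (317 - 2q_A)/5.
Substituting one into the other gives q_A = 1101/46 and q_G = 1238/23.
Price P = 349 - 2·77.7609 = 193.4783.
Arcadia's profit: 193.4783·(1101/46) - 2·(1101/46) - 3(1101/46)² = 2864.3691.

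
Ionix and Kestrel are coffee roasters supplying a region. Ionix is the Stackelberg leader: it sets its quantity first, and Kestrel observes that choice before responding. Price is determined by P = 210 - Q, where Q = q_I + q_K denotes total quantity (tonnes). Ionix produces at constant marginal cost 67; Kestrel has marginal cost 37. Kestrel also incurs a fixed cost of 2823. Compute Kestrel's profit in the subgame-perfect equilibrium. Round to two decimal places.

Solve by backward induction. Given q_I, the follower Kestrel maximises π_K = (210 - q_I - q_K)q_K - 37q_K.
Setting the follower's marginal profit to zero, 173 - q_I - 2q_K = 0, i.e. q_K = (173 - q_I)/2.
Ionix substitutes q_K(q_I) into its own profit: π_I = q_I(210 - q_I - (173 - q_I)/2) - 67q_I = (247/2 - (1/2)q_I)q_I - 67q_I.
Maximising: ∂π_I/∂q_I = 113/2 - q_I = 0, giving q_I = 113/2.
Then q_K = (173 - 113/2)/2 = 233/4.
Price P = 210 - 459/4 = 381/4.
Kestrel's profit: (381/4 - 37)·(233/4) - 2823 = 570.0625.

570.06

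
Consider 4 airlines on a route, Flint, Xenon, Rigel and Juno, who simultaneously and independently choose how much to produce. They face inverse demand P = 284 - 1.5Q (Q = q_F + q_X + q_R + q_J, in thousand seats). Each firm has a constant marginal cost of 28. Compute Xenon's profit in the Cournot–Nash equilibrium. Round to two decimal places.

Each firm earns π_i = (284 - 1.5Q)q_i - 28q_i.
Setting ∂π_i/∂q_i = 0 with rivals' quantities fixed: 256 - 3q_i - (3/2)·Σ_{j≠i} q_j = 0.
By symmetry each firm produces the same amount; substituting Σ_{j≠i} q_j = 3q_i yields q_i = 256/(15/2) = 512/15.
Price P = 284 - (3/2)·136.5333 = 396/5.
Xenon's profit: (396/5 - 28)·(512/15) = 1747.6267.

1747.63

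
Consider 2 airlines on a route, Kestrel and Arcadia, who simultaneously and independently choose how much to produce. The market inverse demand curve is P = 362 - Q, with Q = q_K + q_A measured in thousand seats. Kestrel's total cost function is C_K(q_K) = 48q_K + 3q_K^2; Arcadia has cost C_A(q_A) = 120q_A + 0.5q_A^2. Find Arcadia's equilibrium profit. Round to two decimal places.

7459.97

Kestrel's profit: π_K = (362 - Q)q_K - (48q_K + 3q_K²). Setting ∂π_K/∂q_K = 0: 314 - 8q_K - (q_A) = 0.
Arcadia's profit: π_A = (362 - Q)q_A - (120q_A + (1/2)q_A²). Setting ∂π_A/∂q_A = 0: 242 - 3q_A - (q_K) = 0.
So q_K = (314 - q_A)/8 and q_A = (242 - q_K)/3.
Substituting one into the other gives q_K = 700/23 and q_A = 1622/23.
Price P = 362 - 100.9565 = 261.0435.
Arcadia's profit: 261.0435·(1622/23) - 120·(1622/23) - (1/2)(1622/23)² = 7459.9735.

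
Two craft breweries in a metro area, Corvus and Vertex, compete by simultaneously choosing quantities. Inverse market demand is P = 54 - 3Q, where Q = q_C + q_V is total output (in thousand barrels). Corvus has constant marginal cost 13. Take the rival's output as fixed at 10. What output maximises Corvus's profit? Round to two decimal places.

1.83

With the rival's output fixed at 10, Corvus's profit is π_C = (54 - 3·10 - 3q_C)q_C - (13q_C) = (24 - 3q_C)q_C - (13q_C).
∂π_C/∂q_C = 11 - 6q_C = 0, so q_C = 11/6.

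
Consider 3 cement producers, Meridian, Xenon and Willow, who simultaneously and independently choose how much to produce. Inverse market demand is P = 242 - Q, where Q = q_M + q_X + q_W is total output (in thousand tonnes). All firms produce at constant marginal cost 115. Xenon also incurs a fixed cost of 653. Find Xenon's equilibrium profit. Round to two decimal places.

A representative firm's profit is π_i = q_i(242 - Q) - 115q_i.
First-order condition (treating rivals' output as given): 127 - 2q_i - Σ_{j≠i} q_j = 0.
With identical firms every q_j equals q_i, so Σ_{j≠i} q_j = 2q_i and 127 = 4q_i, giving q_i = 127/4.
Price P = 242 - 381/4 = 587/4.
Xenon's profit: (587/4 - 115)·(127/4) - 653 = 355.0625.

355.06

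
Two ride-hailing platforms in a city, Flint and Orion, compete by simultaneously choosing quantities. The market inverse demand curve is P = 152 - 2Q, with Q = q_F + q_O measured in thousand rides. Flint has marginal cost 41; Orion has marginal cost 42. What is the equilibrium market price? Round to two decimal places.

Flint's profit: π_F = (152 - 2Q)q_F - (41q_F). Setting ∂π_F/∂q_F = 0: 111 - 4q_F - 2(q_O) = 0.
Orion's profit: π_O = (152 - 2Q)q_O - (42q_O). Setting ∂π_O/∂q_O = 0: 110 - 4q_O - 2(q_F) = 0.
Best responses: q_F = (111 - 2q_O)/4, q_O = (110 - 2q_F)/4.
Substituting one into the other gives q_F = 56/3 and q_O = 109/6.
Total output Q = 221/6, so price P = 152 - 2·(221/6) = 235/3.

78.33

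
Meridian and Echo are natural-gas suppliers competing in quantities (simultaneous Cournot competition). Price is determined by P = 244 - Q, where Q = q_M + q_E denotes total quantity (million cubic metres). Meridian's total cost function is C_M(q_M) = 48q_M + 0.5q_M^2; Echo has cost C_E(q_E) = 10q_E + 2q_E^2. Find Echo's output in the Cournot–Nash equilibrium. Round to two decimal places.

Meridian's profit: π_M = (244 - Q)q_M - (48q_M + (1/2)q_M²). Setting ∂π_M/∂q_M = 0: 196 - 3q_M - (q_E) = 0.
Echo's profit: π_E = (244 - Q)q_E - (10q_E + 2q_E²). Setting ∂π_E/∂q_E = 0: 234 - 6q_E - (q_M) = 0.
Rearranging gives the reaction functions q_M = (196 - q_E)/3 and q_E = (234 - q_M)/6.
Solving the pair: q_M = 942/17, q_E = 506/17.

29.76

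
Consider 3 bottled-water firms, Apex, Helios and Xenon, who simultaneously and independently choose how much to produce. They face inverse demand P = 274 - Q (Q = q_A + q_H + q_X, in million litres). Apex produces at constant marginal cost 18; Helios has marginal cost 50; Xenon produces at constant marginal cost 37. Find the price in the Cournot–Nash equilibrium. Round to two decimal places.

94.75

Apex's profit: π_A = (274 - Q)q_A - (18q_A). Setting ∂π_A/∂q_A = 0: 256 - 2q_A - (q_H + q_X) = 0.
Helios's profit: π_H = (274 - Q)q_H - (50q_H). Setting ∂π_H/∂q_H = 0: 224 - 2q_H - (q_A + q_X) = 0.
Xenon's first-order condition: 237 - 2q_X - (q_A + q_H) = 0.
Adding the 3 first-order conditions: 717 − 4Q = 0, so Q = 717/4.
Back-substituting: q_A = (256 − 717/4) = 307/4, q_H = (224 − 717/4) = 179/4, q_X = (237 − 717/4) = 231/4.
Total output Q = 717/4, so price P = 274 - 717/4 = 379/4.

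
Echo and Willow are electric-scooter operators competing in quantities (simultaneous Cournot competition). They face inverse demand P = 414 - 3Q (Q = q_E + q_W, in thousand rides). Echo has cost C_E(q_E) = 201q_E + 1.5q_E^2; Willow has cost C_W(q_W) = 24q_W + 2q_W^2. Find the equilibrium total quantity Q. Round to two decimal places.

47.30

Echo's profit: π_E = (414 - 3Q)q_E - (201q_E + (3/2)q_E²). Setting ∂π_E/∂q_E = 0: 213 - 9q_E - 3(q_W) = 0.
Willow's profit: π_W = (414 - 3Q)q_W - (24q_W + 2q_W²). Setting ∂π_W/∂q_W = 0: 390 - 10q_W - 3(q_E) = 0.
Rearranging gives the reaction functions q_E = (213 - 3q_W)/9 and q_W = (390 - 3q_E)/10.
Substituting one into the other gives q_E = 320/27 and q_W = 319/9.
Total output Q = 320/27 + 319/9 = 1277/27.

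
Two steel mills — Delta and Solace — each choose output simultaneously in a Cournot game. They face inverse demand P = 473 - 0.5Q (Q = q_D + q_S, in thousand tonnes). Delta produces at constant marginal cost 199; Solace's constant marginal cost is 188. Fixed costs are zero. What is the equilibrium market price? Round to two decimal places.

286.67

Delta's profit: π_D = (473 - 0.5Q)q_D - (199q_D). Setting ∂π_D/∂q_D = 0: 274 - q_D - (1/2)(q_S) = 0.
Solace's profit: π_S = (473 - 0.5Q)q_S - (188q_S). Setting ∂π_S/∂q_S = 0: 285 - q_S - (1/2)(q_D) = 0.
Rearranging gives the reaction functions q_D = (274 - (1/2)q_S) and q_S = (285 - (1/2)q_D).
Solving the pair: q_D = 526/3, q_S = 592/3.
Total output Q = 1118/3, so price P = 473 - (1/2)·(1118/3) = 860/3.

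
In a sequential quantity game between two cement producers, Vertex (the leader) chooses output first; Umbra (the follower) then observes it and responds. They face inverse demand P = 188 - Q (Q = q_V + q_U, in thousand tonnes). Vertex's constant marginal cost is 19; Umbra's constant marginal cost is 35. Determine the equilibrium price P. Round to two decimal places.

65.25

The follower Umbra best-responds to any q_V: π_U = (188 - Q)q_U - 35q_U.
∂π_U/∂q_U = 153 - q_V - 2q_U = 0 gives the reaction function q_U = (153 - q_V)/2.
The leader anticipates this reaction. Substituting into P = 188 - Q gives P = 223/2 - (1/2)q_V, so π_V = (223/2 - (1/2)q_V)q_V - 19q_V.
Maximising: ∂π_V/∂q_V = 185/2 - q_V = 0, giving q_V = 185/2.
Then q_U = (153 - 185/2)/2 = 121/4.
Total output Q = 491/4, so price P = 188 - 491/4 = 261/4.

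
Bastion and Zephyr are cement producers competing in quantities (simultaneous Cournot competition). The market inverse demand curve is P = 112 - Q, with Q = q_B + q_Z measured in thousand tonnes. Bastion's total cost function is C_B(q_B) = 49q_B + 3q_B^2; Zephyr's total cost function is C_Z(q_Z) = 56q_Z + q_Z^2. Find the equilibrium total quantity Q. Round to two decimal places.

18.74

Bastion's profit: π_B = (112 - Q)q_B - (49q_B + 3q_B²). Setting ∂π_B/∂q_B = 0: 63 - 8q_B - (q_Z) = 0.
Zephyr's first-order condition: 56 - 4q_Z - (q_B) = 0.
Rearranging gives the reaction functions q_B = (63 - q_Z)/8 and q_Z = (56 - q_B)/4.
Substituting one into the other gives q_B = 196/31 and q_Z = 385/31.
Total output Q = 196/31 + 385/31 = 581/31.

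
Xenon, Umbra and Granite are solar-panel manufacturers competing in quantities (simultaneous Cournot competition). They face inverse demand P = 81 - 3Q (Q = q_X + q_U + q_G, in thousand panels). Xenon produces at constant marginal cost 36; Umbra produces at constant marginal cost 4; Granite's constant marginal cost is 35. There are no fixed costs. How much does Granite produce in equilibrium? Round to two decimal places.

1.33

Xenon's profit: π_X = (81 - 3Q)q_X - (36q_X). Setting ∂π_X/∂q_X = 0: 45 - 6q_X - 3(q_U + q_G) = 0.
Umbra's profit: π_U = (81 - 3Q)q_U - (4q_U). Setting ∂π_U/∂q_U = 0: 77 - 6q_U - 3(q_X + q_G) = 0.
Granite's first-order condition: 46 - 6q_G - 3(q_X + q_U) = 0.
Adding the 3 first-order conditions: 168 − 12Q = 0, so Q = 14.
Back-substituting: q_X = (45 − 42)/3 = 1, q_U = (77 − 42)/3 = 35/3, q_G = (46 − 42)/3 = 4/3.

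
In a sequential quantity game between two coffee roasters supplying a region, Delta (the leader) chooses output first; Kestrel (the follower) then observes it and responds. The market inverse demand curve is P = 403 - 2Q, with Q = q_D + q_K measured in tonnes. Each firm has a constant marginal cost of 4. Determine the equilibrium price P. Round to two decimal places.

The follower Kestrel best-responds to any q_D: π_K = (403 - 2Q)q_K - 4q_K.
Follower FOC: 399 - 2q_D - 4q_K = 0, so q_K(q_D) = (399 - 2q_D)/4.
Delta substitutes q_K(q_D) into its own profit: π_D = q_D(403 - 2q_D - (399 - 2q_D)/2) - 4q_D = (407/2 - q_D)q_D - 4q_D.
Maximising: ∂π_D/∂q_D = 399/2 - 2q_D = 0, giving q_D = 399/4.
Then q_K = (399 - 2·(399/4))/4 = 399/8.
Total output Q = 1197/8, so price P = 403 - 2·(1197/8) = 415/4.

103.75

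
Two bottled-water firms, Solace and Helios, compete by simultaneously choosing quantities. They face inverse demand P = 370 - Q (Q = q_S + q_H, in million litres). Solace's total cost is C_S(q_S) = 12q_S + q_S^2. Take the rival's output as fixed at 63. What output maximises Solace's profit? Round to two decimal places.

73.75

With the rival's output fixed at 63, Solace's profit is π_S = (370 - 63 - q_S)q_S - (12q_S + q_S²) = (307 - q_S)q_S - (12q_S + q_S²).
∂π_S/∂q_S = 295 - 4q_S = 0, so q_S = 295/4.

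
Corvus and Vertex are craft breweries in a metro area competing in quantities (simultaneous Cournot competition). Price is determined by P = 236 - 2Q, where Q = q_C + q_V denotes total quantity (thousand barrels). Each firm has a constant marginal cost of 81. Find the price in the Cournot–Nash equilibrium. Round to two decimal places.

132.67

Each firm earns π_i = (236 - 2Q)q_i - 81q_i.
First-order condition (treating rivals' output as given): 155 - 4q_i - 2q_j = 0.
By symmetry each firm produces the same amount; substituting q_j = q_i yields q_i = 155/6.
Total output Q = 155/3, so price P = 236 - 2·(155/3) = 398/3.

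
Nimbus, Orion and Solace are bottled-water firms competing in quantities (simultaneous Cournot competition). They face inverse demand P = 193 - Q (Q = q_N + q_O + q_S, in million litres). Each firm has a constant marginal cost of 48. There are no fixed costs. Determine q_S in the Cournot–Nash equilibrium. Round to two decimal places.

36.25

Each firm earns π_i = (193 - Q)q_i - 48q_i.
Setting ∂π_i/∂q_i = 0 with rivals' quantities fixed: 145 - 2q_i - Σ_{j≠i} q_j = 0.
By symmetry each firm produces the same amount; substituting Σ_{j≠i} q_j = 2q_i yields q_i = 145/4.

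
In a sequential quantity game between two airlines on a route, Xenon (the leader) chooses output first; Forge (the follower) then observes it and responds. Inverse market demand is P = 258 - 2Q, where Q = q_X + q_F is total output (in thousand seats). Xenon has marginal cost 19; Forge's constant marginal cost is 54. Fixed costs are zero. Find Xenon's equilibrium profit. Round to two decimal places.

The follower Forge best-responds to any q_X: π_F = (258 - 2Q)q_F - 54q_F.
Setting the follower's marginal profit to zero, 204 - 2q_X - 4q_F = 0, i.e. q_F = (204 - 2q_X)/4.
Xenon substitutes q_F(q_X) into its own profit: π_X = q_X(258 - 2q_X - (204 - 2q_X)/2) - 19q_X = (156 - q_X)q_X - 19q_X.
Leader FOC: 137 - 2q_X = 0, so q_X = 137/2.
Then q_F = (204 - 2·(137/2))/4 = 67/4.
Price P = 258 - 2·(341/4) = 175/2.
Xenon's profit: (175/2 - 19)·(137/2) = 4692.2500.

4692.25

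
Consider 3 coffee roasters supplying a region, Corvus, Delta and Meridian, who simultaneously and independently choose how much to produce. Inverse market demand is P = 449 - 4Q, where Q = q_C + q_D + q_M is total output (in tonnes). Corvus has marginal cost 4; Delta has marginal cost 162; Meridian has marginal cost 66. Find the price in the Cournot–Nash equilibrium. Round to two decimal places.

Corvus's profit: π_C = (449 - 4Q)q_C - (4q_C). Setting ∂π_C/∂q_C = 0: 445 - 8q_C - 4(q_D + q_M) = 0.
Delta's profit: π_D = (449 - 4Q)q_D - (162q_D). Setting ∂π_D/∂q_D = 0: 287 - 8q_D - 4(q_C + q_M) = 0.
Meridian's first-order condition: 383 - 8q_M - 4(q_C + q_D) = 0.
Adding the 3 conditions: 1115 − 8Q − 8Q = 0, i.e. Q = 1115/16.
Back-substituting: q_C = (445 − 1115/4)/4 = 665/16, q_D = (287 − 1115/4)/4 = 33/16, q_M = (383 − 1115/4)/4 = 417/16.
Total output Q = 1115/16, so price P = 449 - 4·(1115/16) = 681/4.

170.25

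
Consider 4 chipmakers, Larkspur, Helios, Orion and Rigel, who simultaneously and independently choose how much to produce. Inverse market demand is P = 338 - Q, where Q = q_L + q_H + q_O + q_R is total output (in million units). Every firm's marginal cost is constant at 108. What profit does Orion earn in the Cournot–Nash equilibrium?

A representative firm's profit is π_i = q_i(338 - Q) - 108q_i.
First-order condition (treating rivals' output as given): 230 - 2q_i - Σ_{j≠i} q_j = 0.
By symmetry each firm produces the same amount; substituting Σ_{j≠i} q_j = 3q_i yields q_i = 230/5 = 46.
Price P = 338 - 184 = 154.
Orion's profit: (154 - 108)·46 = 2116.

2116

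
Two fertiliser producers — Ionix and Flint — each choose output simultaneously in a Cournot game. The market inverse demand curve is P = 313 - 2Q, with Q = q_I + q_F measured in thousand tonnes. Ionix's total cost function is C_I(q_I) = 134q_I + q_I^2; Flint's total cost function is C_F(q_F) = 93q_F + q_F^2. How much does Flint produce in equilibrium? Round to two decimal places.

30.06

Ionix's profit: π_I = (313 - 2Q)q_I - (134q_I + q_I²). Setting ∂π_I/∂q_I = 0: 179 - 6q_I - 2(q_F) = 0.
Flint's first-order condition: 220 - 6q_F - 2(q_I) = 0.
So q_I = (179 - 2q_F)/6 and q_F = (220 - 2q_I)/6.
Substituting one into the other gives q_I = 317/16 and q_F = 481/16.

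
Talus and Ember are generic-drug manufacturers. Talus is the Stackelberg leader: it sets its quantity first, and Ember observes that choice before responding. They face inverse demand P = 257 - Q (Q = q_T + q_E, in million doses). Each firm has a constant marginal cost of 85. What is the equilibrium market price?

128

Solve by backward induction. Given q_T, the follower Ember maximises π_E = (257 - q_T - q_E)q_E - 85q_E.
Setting the follower's marginal profit to zero, 172 - q_T - 2q_E = 0, i.e. q_E = (172 - q_T)/2.
The leader anticipates this reaction. Substituting into P = 257 - Q gives P = 171 - (1/2)q_T, so π_T = (171 - (1/2)q_T)q_T - 85q_T.
The leader's first-order condition 86 - q_T = 0 yields q_T = 86.
Then q_E = (172 - 86)/2 = 43.
Total output Q = 129, so price P = 257 - 129 = 128.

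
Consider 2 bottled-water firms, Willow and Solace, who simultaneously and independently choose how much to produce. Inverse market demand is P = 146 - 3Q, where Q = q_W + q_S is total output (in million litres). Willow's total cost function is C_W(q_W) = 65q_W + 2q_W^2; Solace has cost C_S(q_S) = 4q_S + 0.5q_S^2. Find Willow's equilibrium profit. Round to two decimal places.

Willow's profit: π_W = (146 - 3Q)q_W - (65q_W + 2q_W²). Setting ∂π_W/∂q_W = 0: 81 - 10q_W - 3(q_S) = 0.
Solace's profit: π_S = (146 - 3Q)q_S - (4q_S + (1/2)q_S²). Setting ∂π_S/∂q_S = 0: 142 - 7q_S - 3(q_W) = 0.
So q_W = (81 - 3q_S)/10 and q_S = (142 - 3q_W)/7.
Substituting one into the other gives q_W = 141/61 and q_S = 1177/61.
Price P = 146 - 3·(1318/61) = 81.1803.
Willow's profit: 81.1803·(141/61) - 65·(141/61) - 2(141/61)² = 26.7146.

26.71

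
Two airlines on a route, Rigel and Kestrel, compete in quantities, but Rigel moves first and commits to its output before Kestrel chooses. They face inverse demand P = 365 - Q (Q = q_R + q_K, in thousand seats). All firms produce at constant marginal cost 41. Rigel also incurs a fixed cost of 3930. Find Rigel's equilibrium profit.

The follower Kestrel best-responds to any q_R: π_K = (365 - Q)q_K - 41q_K.
Follower FOC: 324 - q_R - 2q_K = 0, so q_K(q_R) = (324 - q_R)/2.
Rigel substitutes q_K(q_R) into its own profit: π_R = q_R(365 - q_R - (324 - q_R)/2) - 41q_R = (203 - (1/2)q_R)q_R - 41q_R.
Maximising: ∂π_R/∂q_R = 162 - q_R = 0, giving q_R = 162.
Then q_K = (324 - 162)/2 = 81.
Price P = 365 - 243 = 122.
Rigel's profit: (122 - 41)·162 - 3930 = 9192.

9192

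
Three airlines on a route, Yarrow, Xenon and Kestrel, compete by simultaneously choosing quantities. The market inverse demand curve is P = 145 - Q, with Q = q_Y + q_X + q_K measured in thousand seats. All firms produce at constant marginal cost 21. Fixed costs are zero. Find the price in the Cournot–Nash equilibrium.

52

Each firm earns π_i = (145 - Q)q_i - 21q_i.
Setting ∂π_i/∂q_i = 0 with rivals' quantities fixed: 124 - 2q_i - Σ_{j≠i} q_j = 0.
By symmetry each firm produces the same amount; substituting Σ_{j≠i} q_j = 2q_i yields q_i = 124/4 = 31.
Total output Q = 93, so price P = 145 - 93 = 52.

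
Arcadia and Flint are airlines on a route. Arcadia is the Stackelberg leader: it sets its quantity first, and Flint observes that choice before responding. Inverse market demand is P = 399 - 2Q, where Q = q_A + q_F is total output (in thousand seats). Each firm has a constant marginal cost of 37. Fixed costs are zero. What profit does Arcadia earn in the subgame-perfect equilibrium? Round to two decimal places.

8190.25

The follower Flint best-responds to any q_A: π_F = (399 - 2Q)q_F - 37q_F.
Follower FOC: 362 - 2q_A - 4q_F = 0, so q_F(q_A) = (362 - 2q_A)/4.
The leader anticipates this reaction. Substituting into P = 399 - 2Q gives P = 218 - q_A, so π_A = (218 - q_A)q_A - 37q_A.
Maximising: ∂π_A/∂q_A = 181 - 2q_A = 0, giving q_A = 181/2.
Then q_F = (362 - 2·(181/2))/4 = 181/4.
Price P = 399 - 2·(543/4) = 255/2.
Arcadia's profit: (255/2 - 37)·(181/2) = 8190.2500.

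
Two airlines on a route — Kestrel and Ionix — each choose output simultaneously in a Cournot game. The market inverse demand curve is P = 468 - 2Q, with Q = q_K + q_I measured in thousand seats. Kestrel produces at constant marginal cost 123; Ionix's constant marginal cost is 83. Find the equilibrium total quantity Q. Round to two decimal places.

Kestrel's profit: π_K = (468 - 2Q)q_K - (123q_K). Setting ∂π_K/∂q_K = 0: 345 - 4q_K - 2(q_I) = 0.
Ionix's profit: π_I = (468 - 2Q)q_I - (83q_I). Setting ∂π_I/∂q_I = 0: 385 - 4q_I - 2(q_K) = 0.
Best responses: q_K = (345 - 2q_I)/4, q_I = (385 - 2q_K)/4.
Solving the pair: q_K = 305/6, q_I = 425/6.
Total output Q = 305/6 + 425/6 = 365/3.

121.67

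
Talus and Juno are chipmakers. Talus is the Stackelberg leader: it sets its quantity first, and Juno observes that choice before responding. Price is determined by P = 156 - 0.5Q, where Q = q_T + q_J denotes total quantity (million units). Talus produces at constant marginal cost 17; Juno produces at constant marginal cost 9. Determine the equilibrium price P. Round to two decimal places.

Solve by backward induction. Given q_T, the follower Juno maximises π_J = (156 - (1/2)q_T - (1/2)q_J)q_J - 9q_J.
Setting the follower's marginal profit to zero, 147 - (1/2)q_T - q_J = 0, i.e. q_J = (147 - (1/2)q_T).
Talus substitutes q_J(q_T) into its own profit: π_T = q_T(156 - (1/2)q_T - (147 - (1/2)q_T)/2) - 17q_T = (165/2 - (1/4)q_T)q_T - 17q_T.
Maximising: ∂π_T/∂q_T = 131/2 - (1/2)q_T = 0, giving q_T = 131.
Then q_J = (147 - (1/2)·131) = 163/2.
Total output Q = 425/2, so price P = 156 - (1/2)·(425/2) = 199/4.

49.75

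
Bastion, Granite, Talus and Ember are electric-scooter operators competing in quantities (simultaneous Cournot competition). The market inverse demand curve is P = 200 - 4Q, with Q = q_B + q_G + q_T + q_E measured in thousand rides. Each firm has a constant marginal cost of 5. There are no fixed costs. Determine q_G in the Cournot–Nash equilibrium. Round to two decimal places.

9.75

A representative firm's profit is π_i = q_i(200 - 4Q) - 5q_i.
Setting ∂π_i/∂q_i = 0 with rivals' quantities fixed: 195 - 8q_i - 4·Σ_{j≠i} q_j = 0.
By symmetry each firm produces the same amount; substituting Σ_{j≠i} q_j = 3q_i yields q_i = 195/20 = 39/4.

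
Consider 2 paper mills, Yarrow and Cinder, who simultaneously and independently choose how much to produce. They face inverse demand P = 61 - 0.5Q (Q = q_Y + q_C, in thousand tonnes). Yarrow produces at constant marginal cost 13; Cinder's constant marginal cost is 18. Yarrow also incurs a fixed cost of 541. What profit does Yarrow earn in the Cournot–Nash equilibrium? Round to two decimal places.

Yarrow's profit: π_Y = (61 - 0.5Q)q_Y - (13q_Y). Setting ∂π_Y/∂q_Y = 0: 48 - q_Y - (1/2)(q_C) = 0.
Cinder's first-order condition: 43 - q_C - (1/2)(q_Y) = 0.
So q_Y = (48 - (1/2)q_C) and q_C = (43 - (1/2)q_Y).
Solving the pair: q_Y = 106/3, q_C = 76/3.
Price P = 61 - (1/2)·(182/3) = 92/3.
Yarrow's profit: (92/3 - 13)·(106/3) - 541 = 749/9.

83.22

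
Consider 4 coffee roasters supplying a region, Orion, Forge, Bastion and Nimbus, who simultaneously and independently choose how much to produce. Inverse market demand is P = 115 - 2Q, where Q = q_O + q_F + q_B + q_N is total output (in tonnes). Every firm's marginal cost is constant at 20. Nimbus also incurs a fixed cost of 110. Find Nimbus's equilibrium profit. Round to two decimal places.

Each firm earns π_i = (115 - 2Q)q_i - 20q_i.
First-order condition (treating rivals' output as given): 95 - 4q_i - 2·Σ_{j≠i} q_j = 0.
By symmetry each firm produces the same amount; substituting Σ_{j≠i} q_j = 3q_i yields q_i = 95/10 = 19/2.
Price P = 115 - 2·38 = 39.
Nimbus's profit: (39 - 20)·(19/2) - 110 = 141/2.

70.50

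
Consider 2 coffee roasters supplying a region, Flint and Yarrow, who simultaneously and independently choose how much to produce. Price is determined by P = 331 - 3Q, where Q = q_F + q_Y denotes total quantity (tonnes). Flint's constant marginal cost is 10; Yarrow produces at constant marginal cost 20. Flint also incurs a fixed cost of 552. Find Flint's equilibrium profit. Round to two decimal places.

3505.81

Flint's profit: π_F = (331 - 3Q)q_F - (10q_F). Setting ∂π_F/∂q_F = 0: 321 - 6q_F - 3(q_Y) = 0.
Yarrow's profit: π_Y = (331 - 3Q)q_Y - (20q_Y). Setting ∂π_Y/∂q_Y = 0: 311 - 6q_Y - 3(q_F) = 0.
So q_F = (321 - 3q_Y)/6 and q_Y = (311 - 3q_F)/6.
Substituting one into the other gives q_F = 331/9 and q_Y = 301/9.
Price P = 331 - 3·(632/9) = 361/3.
Flint's profit: (361/3 - 10)·(331/9) - 552 = 3505.8148.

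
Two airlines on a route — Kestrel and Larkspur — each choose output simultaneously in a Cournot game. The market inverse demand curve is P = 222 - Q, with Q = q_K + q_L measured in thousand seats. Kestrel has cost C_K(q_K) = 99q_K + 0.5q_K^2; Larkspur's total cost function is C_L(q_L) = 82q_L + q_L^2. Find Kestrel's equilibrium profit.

1536

Kestrel's profit: π_K = (222 - Q)q_K - (99q_K + (1/2)q_K²). Setting ∂π_K/∂q_K = 0: 123 - 3q_K - (q_L) = 0.
Larkspur's first-order condition: 140 - 4q_L - (q_K) = 0.
So q_K = (123 - q_L)/3 and q_L = (140 - q_K)/4.
Solving the pair: q_K = 32, q_L = 27.
Price P = 222 - 59 = 163.
Kestrel's profit: 163·32 - 99·32 - (1/2)·32² = 1536.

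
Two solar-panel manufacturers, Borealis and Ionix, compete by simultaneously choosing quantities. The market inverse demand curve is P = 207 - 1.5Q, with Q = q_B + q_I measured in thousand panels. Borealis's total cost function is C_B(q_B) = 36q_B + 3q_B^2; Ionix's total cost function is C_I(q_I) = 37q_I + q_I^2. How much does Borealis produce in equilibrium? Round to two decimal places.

14.04

Borealis's profit: π_B = (207 - 1.5Q)q_B - (36q_B + 3q_B²). Setting ∂π_B/∂q_B = 0: 171 - 9q_B - (3/2)(q_I) = 0.
Ionix's first-order condition: 170 - 5q_I - (3/2)(q_B) = 0.
So q_B = (171 - (3/2)q_I)/9 and q_I = (170 - (3/2)q_B)/5.
Substituting one into the other gives q_B = 800/57 and q_I = 566/19.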